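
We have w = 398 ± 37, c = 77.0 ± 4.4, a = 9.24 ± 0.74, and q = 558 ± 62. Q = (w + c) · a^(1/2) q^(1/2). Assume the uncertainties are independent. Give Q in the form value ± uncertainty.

Let u = w + c = 475. δu = √(δw² + δc²) = √(1370 + 19.4) = 37.3, so δu/u = 0.0784.
Q is then a monomial in u, a, q:
δQ/Q = √((δu/u)² + (½·δa/a)² + (½·δq/q)²) = √(0.00615 + 0.00160 + 0.00309) = 0.104
Q = 34100, so δQ = 0.104 × 34100 = 3550.

34100 ± 3550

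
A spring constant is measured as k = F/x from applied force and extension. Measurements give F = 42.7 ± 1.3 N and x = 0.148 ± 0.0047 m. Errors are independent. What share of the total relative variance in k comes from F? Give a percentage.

(δk/k)² = (1·δF/F)² + (-1·δx/x)²
  F term: (1×0.0304)² = 0.000927
  x term: (-1×0.0318)² = 0.00101
Total = 0.00194. Share from F = 0.000927/0.00194 = 0.479.

47.9%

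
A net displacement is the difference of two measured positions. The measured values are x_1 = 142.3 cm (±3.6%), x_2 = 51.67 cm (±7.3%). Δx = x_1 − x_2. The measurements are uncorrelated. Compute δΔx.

6.36 cm

Each term contributes (cᵢ δxᵢ)² to (δΔx)²:
  (δx_1)² = 26.2;  (δx_2)² = 14.2
δΔx = √(40.5) = 6.36 cm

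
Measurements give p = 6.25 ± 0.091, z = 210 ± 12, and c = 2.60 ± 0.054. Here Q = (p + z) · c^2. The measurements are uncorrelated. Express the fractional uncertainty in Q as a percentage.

6.93%

Let u = p + z = 216. δu = √(δp² + δz²) = √(0.00828 + 144) = 12.0, so δu/u = 0.0555.
Q is then a monomial in u, c:
δQ/Q = √((δu/u)² + (2·δc/c)²) = √(0.00308 + 0.00173) = 0.0693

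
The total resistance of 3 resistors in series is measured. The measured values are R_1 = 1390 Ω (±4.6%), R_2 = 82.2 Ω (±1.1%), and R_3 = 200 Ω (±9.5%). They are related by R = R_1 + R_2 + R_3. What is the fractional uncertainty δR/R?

0.0399

Sums and differences: (δR)² = Σ (cᵢ δxᵢ)².
  (δR_1)² = 4090;  (δR_2)² = 0.818;  (δR_3)² = 361
δR = √(4450) = 66.7 Ω
R = 1670 Ω, so δR/R = 66.7/1670 = 0.0399.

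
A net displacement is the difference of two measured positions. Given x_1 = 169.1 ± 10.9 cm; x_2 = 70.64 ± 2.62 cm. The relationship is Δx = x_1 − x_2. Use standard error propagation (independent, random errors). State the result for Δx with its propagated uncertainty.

Each term contributes (cᵢ δxᵢ)² to (δΔx)²:
  (δx_1)² = 119;  (δx_2)² = 6.86
δΔx = √(126) = 11.2 cm
Δx = 98.46 cm.

98.46 ± 11.2 cm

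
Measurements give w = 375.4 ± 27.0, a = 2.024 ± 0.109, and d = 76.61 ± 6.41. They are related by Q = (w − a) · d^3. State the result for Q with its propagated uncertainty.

Let u = w − a = 373.4. δu = √(δw² + δa²) = √(729 + 0.0119) = 27.0, so δu/u = 0.0723.
Q is then a monomial in u, d:
δQ/Q = √((δu/u)² + (3·δd/d)²) = √(0.00523 + 0.0630) = 0.261
Q = 1.679e+08, so δQ = 0.261 × 1.679e+08 = 4.39e+07.

(1.679 ± 0.439) × 10^8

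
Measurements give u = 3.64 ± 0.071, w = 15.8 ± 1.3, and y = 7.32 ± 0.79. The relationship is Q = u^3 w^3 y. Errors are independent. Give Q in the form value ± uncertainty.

(1.39 ± 0.384) × 10^6

Since Q is a product/quotient, work with relative uncertainties:
  (3·δu/u)² = (3×0.0195)² = 0.00342;  (3·δw/w)² = (3×0.0823)² = 0.0609;  (1·δy/y)² = (1×0.108)² = 0.0116
δQ/Q = √(0.0760) = 0.276
Q = 1.39e+06, so δQ = 0.276 × 1.39e+06 = 3.84e+05.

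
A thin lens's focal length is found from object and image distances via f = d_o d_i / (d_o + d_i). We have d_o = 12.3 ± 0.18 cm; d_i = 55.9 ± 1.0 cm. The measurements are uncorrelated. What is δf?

∂f/∂d_o = (d_i/(d_o+d_i))² = 0.672;  ∂f/∂d_i = (d_o/(d_o+d_i))² = 0.0325
δf = √((∂f/∂d_o · δd_o)² + (∂f/∂d_i · δd_i)²) = √(0.0146 + 0.00106) = 0.125 cm

0.125 cm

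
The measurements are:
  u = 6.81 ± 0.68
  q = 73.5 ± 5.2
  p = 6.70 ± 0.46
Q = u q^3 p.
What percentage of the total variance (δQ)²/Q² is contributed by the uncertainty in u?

16.7%

(δQ/Q)² = (1·δu/u)² + (3·δq/q)² + (1·δp/p)²
  u term: (1×0.0999)² = 0.00997
  q term: (3×0.0707)² = 0.0450
  p term: (1×0.0687)² = 0.00471
Total = 0.0597. Share from u = 0.00997/0.0597 = 0.167.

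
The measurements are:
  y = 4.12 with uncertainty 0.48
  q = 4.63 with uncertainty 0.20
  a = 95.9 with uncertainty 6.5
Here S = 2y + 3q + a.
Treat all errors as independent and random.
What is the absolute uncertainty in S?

S is a linear combination, so absolute uncertainties add in quadrature:
  (2·δy)² = 0.922;  (3·δq)² = 0.360;  (δa)² = 42.2
δS = √(43.5) = 6.60

6.60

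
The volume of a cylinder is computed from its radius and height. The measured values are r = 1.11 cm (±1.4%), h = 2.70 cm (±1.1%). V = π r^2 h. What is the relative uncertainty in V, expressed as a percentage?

V is a product of powers, so relative uncertainties combine in quadrature:
  (2·δr/r)² = (2×0.0140)² = 0.000784;  (1·δh/h)² = (1×0.0110)² = 0.000121
δV/V = √(0.000905) = 0.0301

3.01%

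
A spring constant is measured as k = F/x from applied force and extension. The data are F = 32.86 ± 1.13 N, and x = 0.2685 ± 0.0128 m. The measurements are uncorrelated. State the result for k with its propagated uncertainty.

122.4 ± 7.19 N/m

Each factor contributes (exponent × relative error)² to (δk/k)²:
  (1·δF/F)² = (1×0.0344)² = 0.00118;  (-1·δx/x)² = (-1×0.0477)² = 0.00227
δk/k = √(0.00346) = 0.0588
k = 122.4 N/m, so δk = 0.0588 × 122.4 = 7.19 N/m.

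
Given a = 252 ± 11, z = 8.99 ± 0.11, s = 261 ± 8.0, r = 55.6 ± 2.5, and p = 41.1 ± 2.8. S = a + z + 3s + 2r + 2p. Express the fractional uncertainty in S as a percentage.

2.22%

Each term contributes (cᵢ δxᵢ)² to (δS)²:
  (δa)² = 121;  (δz)² = 0.0121;  (3·δs)² = 576;  (2·δr)² = 25.0;  (2·δp)² = 31.4
δS = √(753) = 27.4
S = 1240, so δS/S = 27.4/1240 = 0.0222.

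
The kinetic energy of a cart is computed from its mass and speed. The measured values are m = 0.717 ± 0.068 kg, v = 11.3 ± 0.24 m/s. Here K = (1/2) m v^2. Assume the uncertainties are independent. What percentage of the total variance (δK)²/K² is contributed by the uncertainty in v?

(δK/K)² = (1·δm/m)² + (2·δv/v)²
  m term: (1×0.0948)² = 0.00899
  v term: (2×0.0212)² = 0.00180
Total = 0.0108. Share from v = 0.00180/0.0108 = 0.167.

16.7%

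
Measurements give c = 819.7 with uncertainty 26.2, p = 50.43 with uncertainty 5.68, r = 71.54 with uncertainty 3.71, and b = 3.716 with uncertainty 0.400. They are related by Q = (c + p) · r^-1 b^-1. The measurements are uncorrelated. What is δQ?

Let u = c + p = 870.1. δu = √(δc² + δp²) = √(686 + 32.3) = 26.8, so δu/u = 0.0308.
Q is then a monomial in u, r, b:
δQ/Q = √((δu/u)² + (-1·δr/r)² + (-1·δb/b)²) = √(0.000949 + 0.00269 + 0.0116) = 0.123
Q = 3.273, so δQ = 0.123 × 3.273 = 0.404.

0.404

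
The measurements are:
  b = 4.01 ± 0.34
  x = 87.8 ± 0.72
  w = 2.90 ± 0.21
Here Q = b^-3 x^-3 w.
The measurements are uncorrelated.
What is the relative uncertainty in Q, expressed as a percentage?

Q is a product of powers, so relative uncertainties combine in quadrature:
  (-3·δb/b)² = (-3×0.0848)² = 0.0647;  (-3·δx/x)² = (-3×0.00820)² = 0.000605;  (1·δw/w)² = (1×0.0724)² = 0.00524
δQ/Q = √(0.0706) = 0.266

26.6%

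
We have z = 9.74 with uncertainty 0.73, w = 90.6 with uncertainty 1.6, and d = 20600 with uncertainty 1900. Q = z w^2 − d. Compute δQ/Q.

0.116

Let p = z·w^2 = 79900. δp/p = √((1·δz/z)² + (2·δw/w)²) = √(0.00562 + 0.00125) = 0.0829, so δp = 6620.
Q = p − d: δQ = √(δp² + δd²) = √(4.39e+07 + 3.61e+06) = 6890
Q = 59300, so δQ/Q = 6890/59300 = 0.116.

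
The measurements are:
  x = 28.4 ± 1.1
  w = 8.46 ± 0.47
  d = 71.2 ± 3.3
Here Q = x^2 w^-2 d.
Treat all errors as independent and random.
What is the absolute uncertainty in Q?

Relative error in a monomial: (δQ/Q)² = Σ (nᵢ · δxᵢ/xᵢ)².
  (2·δx/x)² = (2×0.0387)² = 0.00600;  (-2·δw/w)² = (-2×0.0556)² = 0.0123;  (1·δd/d)² = (1×0.0463)² = 0.00215
δQ/Q = √(0.0205) = 0.143
Q = 802, so δQ = 0.143 × 802 = 115.

115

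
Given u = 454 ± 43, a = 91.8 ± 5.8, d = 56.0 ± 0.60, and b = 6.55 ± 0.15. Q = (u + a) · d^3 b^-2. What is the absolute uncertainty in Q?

2.17e+05

Let w = u + a = 546. δw = √(δu² + δa²) = √(1850 + 33.6) = 43.4, so δw/w = 0.0795.
Q is then a monomial in w, d, b:
δQ/Q = √((δw/w)² + (3·δd/d)² + (-2·δb/b)²) = √(0.00632 + 0.00103 + 0.00210) = 0.0972
Q = 2.23e+06, so δQ = 0.0972 × 2.23e+06 = 2.17e+05.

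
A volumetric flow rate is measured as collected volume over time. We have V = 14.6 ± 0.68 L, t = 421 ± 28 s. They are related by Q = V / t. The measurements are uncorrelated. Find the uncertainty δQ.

Relative error in a monomial: (δQ/Q)² = Σ (nᵢ · δxᵢ/xᵢ)².
  (1·δV/V)² = (1×0.0466)² = 0.00217;  (-1·δt/t)² = (-1×0.0665)² = 0.00442
δQ/Q = √(0.00659) = 0.0812
Q = 0.0347 L/s, so δQ = 0.0812 × 0.0347 = 0.00282 L/s.

0.00282 L/s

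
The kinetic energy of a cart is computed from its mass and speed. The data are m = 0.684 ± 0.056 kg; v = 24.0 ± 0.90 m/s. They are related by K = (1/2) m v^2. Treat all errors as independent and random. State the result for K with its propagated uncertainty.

197 ± 21.9 J

Each factor contributes (exponent × relative error)² to (δK/K)²:
  (1·δm/m)² = (1×0.0819)² = 0.00670;  (2·δv/v)² = (2×0.0375)² = 0.00562
δK/K = √(0.0123) = 0.111
K = 197 J, so δK = 0.111 × 197 = 21.9 J.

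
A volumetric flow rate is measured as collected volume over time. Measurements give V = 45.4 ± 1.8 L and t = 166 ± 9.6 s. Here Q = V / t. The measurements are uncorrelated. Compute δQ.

Each factor contributes (exponent × relative error)² to (δQ/Q)²:
  (1·δV/V)² = (1×0.0396)² = 0.00157;  (-1·δt/t)² = (-1×0.0578)² = 0.00334
δQ/Q = √(0.00492) = 0.0701
Q = 0.273 L/s, so δQ = 0.0701 × 0.273 = 0.0192 L/s.

0.0192 L/s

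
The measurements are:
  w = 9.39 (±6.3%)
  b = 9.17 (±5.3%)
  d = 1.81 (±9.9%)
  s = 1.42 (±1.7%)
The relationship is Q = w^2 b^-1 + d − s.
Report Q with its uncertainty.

Let p = w^2·b^-1 = 9.62. δp/p = √((2·δw/w)² + (-1·δb/b)²) = √(0.0159 + 0.00281) = 0.137, so δp = 1.31.
Q = p + d − s: δQ = √(δp² + δd² + δs²) = √(1.73 + 0.0321 + 0.000583) = 1.33
Q = 10.0.

10.0 ± 1.33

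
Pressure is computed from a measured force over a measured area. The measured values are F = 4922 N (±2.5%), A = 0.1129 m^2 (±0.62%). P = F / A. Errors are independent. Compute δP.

1120 Pa

P is a product of powers, so relative uncertainties combine in quadrature:
  (1·δF/F)² = (1×0.0250)² = 0.000625;  (-1·δA/A)² = (-1×0.00620)² = 3.84e-05
δP/P = √(0.000663) = 0.0258
P = 43600 Pa, so δP = 0.0258 × 43600 = 1120 Pa.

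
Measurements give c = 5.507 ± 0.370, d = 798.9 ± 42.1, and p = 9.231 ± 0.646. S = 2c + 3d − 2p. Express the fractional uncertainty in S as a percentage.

Absolute uncertainties add in quadrature for a linear combination:
  (2·δc)² = 0.548;  (3·δd)² = 16000;  (2·δp)² = 1.67
δS = √(16000) = 126
S = 2389, so δS/S = 126/2389 = 0.0529.

5.29%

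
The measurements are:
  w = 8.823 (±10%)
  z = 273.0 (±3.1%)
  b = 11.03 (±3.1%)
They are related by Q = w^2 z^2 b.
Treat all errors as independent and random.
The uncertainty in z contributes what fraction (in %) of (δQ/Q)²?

(δQ/Q)² = (2·δw/w)² + (2·δz/z)² + (1·δb/b)²
  w term: (2×0.100)² = 0.0400
  z term: (2×0.0310)² = 0.00384
  b term: (1×0.0310)² = 0.000961
Total = 0.0448. Share from z = 0.00384/0.0448 = 0.0858.

8.58%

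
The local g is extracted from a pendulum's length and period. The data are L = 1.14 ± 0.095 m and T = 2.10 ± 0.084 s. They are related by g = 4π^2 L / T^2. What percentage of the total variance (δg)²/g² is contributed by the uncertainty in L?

(δg/g)² = (1·δL/L)² + (-2·δT/T)²
  L term: (1×0.0833)² = 0.00694
  T term: (-2×0.0400)² = 0.00640
Total = 0.0133. Share from L = 0.00694/0.0133 = 0.520.

52.0%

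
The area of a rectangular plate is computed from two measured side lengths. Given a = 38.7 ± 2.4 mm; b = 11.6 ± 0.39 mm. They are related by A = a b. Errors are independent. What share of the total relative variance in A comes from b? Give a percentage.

22.7%

(δA/A)² = (1·δa/a)² + (1·δb/b)²
  a term: (1×0.0620)² = 0.00385
  b term: (1×0.0336)² = 0.00113
Total = 0.00498. Share from b = 0.00113/0.00498 = 0.227.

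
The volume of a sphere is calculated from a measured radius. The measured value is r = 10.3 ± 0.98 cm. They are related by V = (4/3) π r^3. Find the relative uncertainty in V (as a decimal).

0.285

V is a product of powers, so relative uncertainties combine in quadrature:
  (3·δr/r)² = (3×0.0951)² = 0.0815
δV/V = √(0.0815) = 0.285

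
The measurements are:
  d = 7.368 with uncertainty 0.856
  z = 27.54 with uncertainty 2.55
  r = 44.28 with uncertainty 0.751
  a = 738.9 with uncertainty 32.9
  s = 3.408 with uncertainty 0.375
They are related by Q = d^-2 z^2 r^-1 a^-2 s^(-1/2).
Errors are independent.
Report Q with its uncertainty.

(3.130 ± 0.988) × 10^-7

Each factor contributes (exponent × relative error)² to (δQ/Q)²:
  (-2·δd/d)² = (-2×0.116)² = 0.0540;  (2·δz/z)² = (2×0.0926)² = 0.0343;  (-1·δr/r)² = (-1×0.0170)² = 0.000288;  (-2·δa/a)² = (-2×0.0445)² = 0.00793;  (−½·δs/s)² = (-0.5×0.110)² = 0.00303
δQ/Q = √(0.0995) = 0.315
Q = 3.13e-07, so δQ = 0.315 × 3.13e-07 = 9.88e-08.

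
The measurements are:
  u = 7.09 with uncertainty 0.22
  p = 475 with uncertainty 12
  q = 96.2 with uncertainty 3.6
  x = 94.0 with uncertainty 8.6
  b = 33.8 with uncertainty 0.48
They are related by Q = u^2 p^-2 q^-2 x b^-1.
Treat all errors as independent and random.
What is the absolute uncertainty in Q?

Since Q is a product/quotient, work with relative uncertainties:
  (2·δu/u)² = (2×0.0310)² = 0.00385;  (-2·δp/p)² = (-2×0.0253)² = 0.00255;  (-2·δq/q)² = (-2×0.0374)² = 0.00560;  (1·δx/x)² = (1×0.0915)² = 0.00837;  (-1·δb/b)² = (-1×0.0142)² = 0.000202
δQ/Q = √(0.0206) = 0.143
Q = 6.7e-08, so δQ = 0.143 × 6.7e-08 = 9.6e-09.

9.6e-09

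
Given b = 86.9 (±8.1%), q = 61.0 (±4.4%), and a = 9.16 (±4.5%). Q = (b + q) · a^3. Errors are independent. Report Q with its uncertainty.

(1.14 ± 0.164) × 10^5

Let u = b + q = 148. δu = √(δb² + δq²) = √(49.5 + 7.20) = 7.53, so δu/u = 0.0509.
Q is then a monomial in u, a:
δQ/Q = √((δu/u)² + (3·δa/a)²) = √(0.00259 + 0.0182) = 0.144
Q = 1.14e+05, so δQ = 0.144 × 1.14e+05 = 16400.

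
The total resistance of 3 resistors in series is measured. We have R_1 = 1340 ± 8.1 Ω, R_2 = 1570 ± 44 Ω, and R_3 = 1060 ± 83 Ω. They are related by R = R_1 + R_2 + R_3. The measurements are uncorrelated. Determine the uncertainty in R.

R is a linear combination, so absolute uncertainties add in quadrature:
  (δR_1)² = 65.6;  (δR_2)² = 1940;  (δR_3)² = 6890
δR = √(8890) = 94.3 Ω

94.3 Ω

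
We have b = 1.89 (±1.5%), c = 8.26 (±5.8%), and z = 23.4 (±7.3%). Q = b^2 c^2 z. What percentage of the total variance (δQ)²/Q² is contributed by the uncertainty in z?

27.1%

(δQ/Q)² = (2·δb/b)² + (2·δc/c)² + (1·δz/z)²
  b term: (2×0.0150)² = 0.000900
  c term: (2×0.0580)² = 0.0135
  z term: (1×0.0730)² = 0.00533
Total = 0.0197. Share from z = 0.00533/0.0197 = 0.271.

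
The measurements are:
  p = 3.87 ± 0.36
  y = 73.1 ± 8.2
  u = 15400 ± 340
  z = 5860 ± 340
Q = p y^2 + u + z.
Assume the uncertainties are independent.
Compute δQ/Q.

0.120

Let w = p·y^2 = 20700. δw/w = √((1·δp/p)² + (2·δy/y)²) = √(0.00865 + 0.0503) = 0.243, so δw = 5020.
Q = w + u + z: δQ = √(δw² + δu² + δz²) = √(2.52e+07 + 1.16e+05 + 1.16e+05) = 5050
Q = 41900, so δQ/Q = 5050/41900 = 0.120.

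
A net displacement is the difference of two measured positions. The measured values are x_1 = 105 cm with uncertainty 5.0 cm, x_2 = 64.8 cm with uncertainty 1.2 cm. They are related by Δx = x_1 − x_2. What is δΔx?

5.14 cm

Each term contributes (cᵢ δxᵢ)² to (δΔx)²:
  (δx_1)² = 25.0;  (δx_2)² = 1.44
δΔx = √(26.4) = 5.14 cm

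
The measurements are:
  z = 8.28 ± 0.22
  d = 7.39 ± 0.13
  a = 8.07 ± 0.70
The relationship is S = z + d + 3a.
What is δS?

Absolute uncertainties add in quadrature for a linear combination:
  (δz)² = 0.0484;  (δd)² = 0.0169;  (3·δa)² = 4.41
δS = √(4.48) = 2.12

2.12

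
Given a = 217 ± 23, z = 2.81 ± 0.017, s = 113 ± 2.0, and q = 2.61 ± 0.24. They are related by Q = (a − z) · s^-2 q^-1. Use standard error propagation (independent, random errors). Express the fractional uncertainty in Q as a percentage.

Let u = a − z = 214. δu = √(δa² + δz²) = √(529 + 0.000289) = 23.0, so δu/u = 0.107.
Q is then a monomial in u, s, q:
δQ/Q = √((δu/u)² + (-2·δs/s)² + (-1·δq/q)²) = √(0.0115 + 0.00125 + 0.00846) = 0.146

14.6%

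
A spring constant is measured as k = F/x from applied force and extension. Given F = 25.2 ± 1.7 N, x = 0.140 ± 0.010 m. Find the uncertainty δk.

17.7 N/m

k is a product of powers, so relative uncertainties combine in quadrature:
  (1·δF/F)² = (1×0.0675)² = 0.00455;  (-1·δx/x)² = (-1×0.0714)² = 0.00510
δk/k = √(0.00965) = 0.0982
k = 180 N/m, so δk = 0.0982 × 180 = 17.7 N/m.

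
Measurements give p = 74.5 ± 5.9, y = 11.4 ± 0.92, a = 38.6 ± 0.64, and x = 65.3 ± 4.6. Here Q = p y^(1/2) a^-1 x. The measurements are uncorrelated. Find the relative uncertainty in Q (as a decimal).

0.115

Since Q is a product/quotient, work with relative uncertainties:
  (1·δp/p)² = (1×0.0792)² = 0.00627;  (½·δy/y)² = (0.5×0.0807)² = 0.00163;  (-1·δa/a)² = (-1×0.0166)² = 0.000275;  (1·δx/x)² = (1×0.0704)² = 0.00496
δQ/Q = √(0.0131) = 0.115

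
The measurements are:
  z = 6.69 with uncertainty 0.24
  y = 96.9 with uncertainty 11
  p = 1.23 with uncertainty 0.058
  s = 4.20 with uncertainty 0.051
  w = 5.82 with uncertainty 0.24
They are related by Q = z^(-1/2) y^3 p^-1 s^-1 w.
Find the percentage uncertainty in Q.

Products/powers → add relative errors in quadrature, weighted by exponent:
  (−½·δz/z)² = (-0.5×0.0359)² = 0.000322;  (3·δy/y)² = (3×0.114)² = 0.116;  (-1·δp/p)² = (-1×0.0472)² = 0.00222;  (-1·δs/s)² = (-1×0.0121)² = 0.000147;  (1·δw/w)² = (1×0.0412)² = 0.00170
δQ/Q = √(0.120) = 0.347

34.7%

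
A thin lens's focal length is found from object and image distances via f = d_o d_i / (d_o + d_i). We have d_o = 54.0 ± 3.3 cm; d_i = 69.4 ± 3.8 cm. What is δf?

∂f/∂d_o = (d_i/(d_o+d_i))² = 0.316;  ∂f/∂d_i = (d_o/(d_o+d_i))² = 0.191
δf = √((∂f/∂d_o · δd_o)² + (∂f/∂d_i · δd_i)²) = √(1.09 + 0.530) = 1.27 cm

1.27 cm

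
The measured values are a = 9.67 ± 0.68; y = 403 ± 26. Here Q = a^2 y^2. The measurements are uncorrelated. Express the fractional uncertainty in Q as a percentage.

19.1%

Products/powers → add relative errors in quadrature, weighted by exponent:
  (2·δa/a)² = (2×0.0703)² = 0.0198;  (2·δy/y)² = (2×0.0645)² = 0.0166
δQ/Q = √(0.0364) = 0.191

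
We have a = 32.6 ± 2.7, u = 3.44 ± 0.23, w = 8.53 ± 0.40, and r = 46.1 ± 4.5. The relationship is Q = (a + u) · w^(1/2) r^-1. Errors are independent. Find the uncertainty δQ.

0.286

Let h = a + u = 36.0. δh = √(δa² + δu²) = √(7.29 + 0.0529) = 2.71, so δh/h = 0.0752.
Q is then a monomial in h, w, r:
δQ/Q = √((δh/h)² + (½·δw/w)² + (-1·δr/r)²) = √(0.00565 + 0.000550 + 0.00953) = 0.125
Q = 2.28, so δQ = 0.125 × 2.28 = 0.286.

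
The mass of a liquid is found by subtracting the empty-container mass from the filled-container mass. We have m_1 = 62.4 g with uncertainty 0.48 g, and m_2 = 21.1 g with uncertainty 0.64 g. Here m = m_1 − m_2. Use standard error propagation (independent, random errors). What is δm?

0.800 g

Each term contributes (cᵢ δxᵢ)² to (δm)²:
  (δm_1)² = 0.230;  (δm_2)² = 0.410
δm = √(0.640) = 0.800 g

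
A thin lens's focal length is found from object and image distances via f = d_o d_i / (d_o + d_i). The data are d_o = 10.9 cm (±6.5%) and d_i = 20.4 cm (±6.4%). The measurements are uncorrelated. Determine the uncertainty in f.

0.340 cm

∂f/∂d_o = (d_i/(d_o+d_i))² = 0.425;  ∂f/∂d_i = (d_o/(d_o+d_i))² = 0.121
δf = √((∂f/∂d_o · δd_o)² + (∂f/∂d_i · δd_i)²) = √(0.0906 + 0.0251) = 0.340 cm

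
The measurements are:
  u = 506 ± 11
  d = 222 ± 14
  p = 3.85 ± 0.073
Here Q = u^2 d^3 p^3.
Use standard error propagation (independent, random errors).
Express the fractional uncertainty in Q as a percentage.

For a monomial Q ∝ u^2, d^3, p^3, fractional errors add in quadrature:
  (2·δu/u)² = (2×0.0217)² = 0.00189;  (3·δd/d)² = (3×0.0631)² = 0.0358;  (3·δp/p)² = (3×0.0190)² = 0.00324
δQ/Q = √(0.0409) = 0.202

20.2%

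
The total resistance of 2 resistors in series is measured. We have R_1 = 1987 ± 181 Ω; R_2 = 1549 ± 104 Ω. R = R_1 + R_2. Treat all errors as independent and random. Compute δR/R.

0.0590

Sums and differences: (δR)² = Σ (cᵢ δxᵢ)².
  (δR_1)² = 32800;  (δR_2)² = 10800
δR = √(43600) = 209 Ω
R = 3536 Ω, so δR/R = 209/3536 = 0.0590.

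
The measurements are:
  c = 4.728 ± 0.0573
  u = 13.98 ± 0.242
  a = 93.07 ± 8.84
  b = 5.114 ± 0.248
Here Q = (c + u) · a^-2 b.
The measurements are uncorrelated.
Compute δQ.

Let w = c + u = 18.71. δw = √(δc² + δu²) = √(0.00328 + 0.0586) = 0.249, so δw/w = 0.0133.
Q is then a monomial in w, a, b:
δQ/Q = √((δw/w)² + (-2·δa/a)² + (1·δb/b)²) = √(0.000177 + 0.0361 + 0.00235) = 0.197
Q = 0.01105, so δQ = 0.197 × 0.01105 = 0.00217.

0.00217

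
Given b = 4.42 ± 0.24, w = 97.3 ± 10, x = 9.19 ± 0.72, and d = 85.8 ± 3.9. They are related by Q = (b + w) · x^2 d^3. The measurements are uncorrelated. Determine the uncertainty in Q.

Let u = b + w = 102. δu = √(δb² + δw²) = √(0.0576 + 100) = 10.0, so δu/u = 0.0983.
Q is then a monomial in u, x, d:
δQ/Q = √((δu/u)² + (2·δx/x)² + (3·δd/d)²) = √(0.00967 + 0.0246 + 0.0186) = 0.230
Q = 5.43e+09, so δQ = 0.230 × 5.43e+09 = 1.25e+09.

1.25e+09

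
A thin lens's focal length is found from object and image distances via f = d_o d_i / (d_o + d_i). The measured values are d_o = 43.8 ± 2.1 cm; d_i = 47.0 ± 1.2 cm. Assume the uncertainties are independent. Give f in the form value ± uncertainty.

22.7 ± 0.628 cm

∂f/∂d_o = (d_i/(d_o+d_i))² = 0.268;  ∂f/∂d_i = (d_o/(d_o+d_i))² = 0.233
δf = √((∂f/∂d_o · δd_o)² + (∂f/∂d_i · δd_i)²) = √(0.317 + 0.0780) = 0.628 cm
f = 22.7 cm.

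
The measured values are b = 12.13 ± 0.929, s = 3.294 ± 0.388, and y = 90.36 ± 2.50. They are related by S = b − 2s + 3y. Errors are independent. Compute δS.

S is a linear combination, so absolute uncertainties add in quadrature:
  (δb)² = 0.863;  (2·δs)² = 0.602;  (3·δy)² = 56.2
δS = √(57.7) = 7.60

7.60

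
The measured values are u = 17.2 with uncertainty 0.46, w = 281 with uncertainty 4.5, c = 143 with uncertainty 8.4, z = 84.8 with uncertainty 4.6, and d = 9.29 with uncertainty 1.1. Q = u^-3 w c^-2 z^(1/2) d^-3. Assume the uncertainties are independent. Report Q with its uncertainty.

(3.10 ± 1.19) × 10^-8

Since Q is a product/quotient, work with relative uncertainties:
  (-3·δu/u)² = (-3×0.0267)² = 0.00644;  (1·δw/w)² = (1×0.0160)² = 0.000256;  (-2·δc/c)² = (-2×0.0587)² = 0.0138;  (½·δz/z)² = (0.5×0.0542)² = 0.000736;  (-3·δd/d)² = (-3×0.118)² = 0.126
δQ/Q = √(0.147) = 0.384
Q = 3.1e-08, so δQ = 0.384 × 3.1e-08 = 1.19e-08.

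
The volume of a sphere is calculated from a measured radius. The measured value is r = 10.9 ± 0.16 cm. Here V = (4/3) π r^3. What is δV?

V ∝ r^3, so δV/V = |3| · δr/r = 3 × 0.0147 = 0.0440.
V = 5420 cm^3, so δV = 0.0440 × 5420 = 239 cm^3.

239 cm^3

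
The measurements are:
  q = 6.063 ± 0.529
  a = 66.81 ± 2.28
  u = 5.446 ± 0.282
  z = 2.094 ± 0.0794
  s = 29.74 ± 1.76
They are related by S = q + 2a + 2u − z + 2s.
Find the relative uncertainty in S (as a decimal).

0.0280

S is a linear combination, so absolute uncertainties add in quadrature:
  (δq)² = 0.280;  (2·δa)² = 20.8;  (2·δu)² = 0.318;  (δz)² = 0.00630;  (2·δs)² = 12.4
δS = √(33.8) = 5.81
S = 208.0, so δS/S = 5.81/208.0 = 0.0280.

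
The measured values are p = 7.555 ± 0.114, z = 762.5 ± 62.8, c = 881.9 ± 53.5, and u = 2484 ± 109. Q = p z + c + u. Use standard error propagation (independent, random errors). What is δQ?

Let w = p·z = 5761. δw/w = √((1·δp/p)² + (1·δz/z)²) = √(0.000228 + 0.00678) = 0.0837, so δw = 482.
Q = w + c + u: δQ = √(δw² + δc² + δu²) = √(2.33e+05 + 2860 + 11900) = 497

497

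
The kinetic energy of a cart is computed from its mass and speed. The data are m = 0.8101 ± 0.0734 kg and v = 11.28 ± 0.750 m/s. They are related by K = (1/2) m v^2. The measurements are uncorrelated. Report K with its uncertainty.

51.54 ± 8.29 J

For a monomial K ∝ m, v^2, fractional errors add in quadrature:
  (1·δm/m)² = (1×0.0906)² = 0.00821;  (2·δv/v)² = (2×0.0665)² = 0.0177
δK/K = √(0.0259) = 0.161
K = 51.54 J, so δK = 0.161 × 51.54 = 8.29 J.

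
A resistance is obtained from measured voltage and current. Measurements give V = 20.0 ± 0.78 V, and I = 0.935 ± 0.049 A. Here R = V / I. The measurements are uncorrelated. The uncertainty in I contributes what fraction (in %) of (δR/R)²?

(δR/R)² = (1·δV/V)² + (-1·δI/I)²
  V term: (1×0.0390)² = 0.00152
  I term: (-1×0.0524)² = 0.00275
Total = 0.00427. Share from I = 0.00275/0.00427 = 0.644.

64.4%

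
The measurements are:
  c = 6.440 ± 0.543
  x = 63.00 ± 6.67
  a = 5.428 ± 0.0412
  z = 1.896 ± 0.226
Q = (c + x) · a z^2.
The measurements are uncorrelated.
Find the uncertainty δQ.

Let u = c + x = 69.44. δu = √(δc² + δx²) = √(0.295 + 44.5) = 6.69, so δu/u = 0.0964.
Q is then a monomial in u, a, z:
δQ/Q = √((δu/u)² + (1·δa/a)² + (2·δz/z)²) = √(0.00929 + 5.76e-05 + 0.0568) = 0.257
Q = 1355, so δQ = 0.257 × 1355 = 349.

349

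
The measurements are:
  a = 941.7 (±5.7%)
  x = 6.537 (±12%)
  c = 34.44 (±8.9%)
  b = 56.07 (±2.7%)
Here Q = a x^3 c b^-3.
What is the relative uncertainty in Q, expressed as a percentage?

38.4%

Since Q is a product/quotient, work with relative uncertainties:
  (1·δa/a)² = (1×0.0570)² = 0.00325;  (3·δx/x)² = (3×0.120)² = 0.130;  (1·δc/c)² = (1×0.0890)² = 0.00792;  (-3·δb/b)² = (-3×0.0270)² = 0.00656
δQ/Q = √(0.147) = 0.384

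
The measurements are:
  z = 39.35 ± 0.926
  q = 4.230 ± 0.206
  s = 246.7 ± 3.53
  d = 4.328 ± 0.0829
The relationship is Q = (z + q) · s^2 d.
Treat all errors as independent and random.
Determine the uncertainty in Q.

Let u = z + q = 43.58. δu = √(δz² + δq²) = √(0.857 + 0.0424) = 0.949, so δu/u = 0.0218.
Q is then a monomial in u, s, d:
δQ/Q = √((δu/u)² + (2·δs/s)² + (1·δd/d)²) = √(0.000474 + 0.000819 + 0.000367) = 0.0407
Q = 1.148e+07, so δQ = 0.0407 × 1.148e+07 = 4.68e+05.

4.68e+05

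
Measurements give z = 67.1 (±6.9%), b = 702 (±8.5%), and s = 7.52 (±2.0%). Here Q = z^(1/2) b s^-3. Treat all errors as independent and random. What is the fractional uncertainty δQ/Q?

0.110

Products/powers → add relative errors in quadrature, weighted by exponent:
  (½·δz/z)² = (0.5×0.0690)² = 0.00119;  (1·δb/b)² = (1×0.0850)² = 0.00723;  (-3·δs/s)² = (-3×0.0200)² = 0.00360
δQ/Q = √(0.0120) = 0.110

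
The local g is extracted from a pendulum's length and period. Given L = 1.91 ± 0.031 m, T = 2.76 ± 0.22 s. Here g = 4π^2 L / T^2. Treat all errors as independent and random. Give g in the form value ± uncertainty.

For a monomial g ∝ L, T^-2, fractional errors add in quadrature:
  (1·δL/L)² = (1×0.0162)² = 0.000263;  (-2·δT/T)² = (-2×0.0797)² = 0.0254
δg/g = √(0.0257) = 0.160
g = 9.90 m/s^2, so δg = 0.160 × 9.90 = 1.59 m/s^2.

9.90 ± 1.59 m/s^2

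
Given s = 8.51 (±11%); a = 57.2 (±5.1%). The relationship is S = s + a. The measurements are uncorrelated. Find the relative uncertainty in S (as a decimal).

Sums and differences: (δS)² = Σ (cᵢ δxᵢ)².
  (δs)² = 0.876;  (δa)² = 8.51
δS = √(9.39) = 3.06
S = 65.7, so δS/S = 3.06/65.7 = 0.0466.

0.0466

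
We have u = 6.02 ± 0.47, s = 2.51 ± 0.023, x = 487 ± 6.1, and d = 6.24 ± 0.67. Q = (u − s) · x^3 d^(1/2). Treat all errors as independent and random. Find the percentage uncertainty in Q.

14.9%

Let w = u − s = 3.51. δw = √(δu² + δs²) = √(0.221 + 0.000529) = 0.471, so δw/w = 0.134.
Q is then a monomial in w, x, d:
δQ/Q = √((δw/w)² + (3·δx/x)² + (½·δd/d)²) = √(0.0180 + 0.00141 + 0.00288) = 0.149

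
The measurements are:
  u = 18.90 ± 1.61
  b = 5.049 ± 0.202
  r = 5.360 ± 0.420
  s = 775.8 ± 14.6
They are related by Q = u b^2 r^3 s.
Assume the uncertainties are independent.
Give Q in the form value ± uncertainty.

(5.756 ± 1.51) × 10^7

Q is a product of powers, so relative uncertainties combine in quadrature:
  (1·δu/u)² = (1×0.0852)² = 0.00726;  (2·δb/b)² = (2×0.0400)² = 0.00640;  (3·δr/r)² = (3×0.0784)² = 0.0553;  (1·δs/s)² = (1×0.0188)² = 0.000354
δQ/Q = √(0.0693) = 0.263
Q = 5.756e+07, so δQ = 0.263 × 5.756e+07 = 1.51e+07.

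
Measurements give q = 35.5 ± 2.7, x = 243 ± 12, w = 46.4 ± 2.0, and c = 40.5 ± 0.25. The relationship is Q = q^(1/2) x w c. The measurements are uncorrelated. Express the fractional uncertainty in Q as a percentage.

7.60%

Since Q is a product/quotient, work with relative uncertainties:
  (½·δq/q)² = (0.5×0.0761)² = 0.00145;  (1·δx/x)² = (1×0.0494)² = 0.00244;  (1·δw/w)² = (1×0.0431)² = 0.00186;  (1·δc/c)² = (1×0.00617)² = 3.81e-05
δQ/Q = √(0.00578) = 0.0760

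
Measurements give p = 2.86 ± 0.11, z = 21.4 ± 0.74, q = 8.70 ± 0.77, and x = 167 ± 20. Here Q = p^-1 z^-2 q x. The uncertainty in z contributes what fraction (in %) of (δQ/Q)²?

16.8%

(δQ/Q)² = (-1·δp/p)² + (-2·δz/z)² + (1·δq/q)² + (1·δx/x)²
  p term: (-1×0.0385)² = 0.00148
  z term: (-2×0.0346)² = 0.00478
  q term: (1×0.0885)² = 0.00783
  x term: (1×0.120)² = 0.0143
Total = 0.0284. Share from z = 0.00478/0.0284 = 0.168.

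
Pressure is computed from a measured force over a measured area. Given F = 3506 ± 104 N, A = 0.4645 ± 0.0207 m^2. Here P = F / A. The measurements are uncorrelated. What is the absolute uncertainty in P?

404 Pa

Relative error in a monomial: (δP/P)² = Σ (nᵢ · δxᵢ/xᵢ)².
  (1·δF/F)² = (1×0.0297)² = 0.000880;  (-1·δA/A)² = (-1×0.0446)² = 0.00199
δP/P = √(0.00287) = 0.0535
P = 7548 Pa, so δP = 0.0535 × 7548 = 404 Pa.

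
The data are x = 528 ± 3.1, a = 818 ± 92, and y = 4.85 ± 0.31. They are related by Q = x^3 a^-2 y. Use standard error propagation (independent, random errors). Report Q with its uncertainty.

Q is a product of powers, so relative uncertainties combine in quadrature:
  (3·δx/x)² = (3×0.00587)² = 0.000310;  (-2·δa/a)² = (-2×0.112)² = 0.0506;  (1·δy/y)² = (1×0.0639)² = 0.00409
δQ/Q = √(0.0550) = 0.235
Q = 1070, so δQ = 0.235 × 1070 = 250.

1070 ± 250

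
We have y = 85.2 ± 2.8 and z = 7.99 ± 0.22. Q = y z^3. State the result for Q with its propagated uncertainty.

Relative error in a monomial: (δQ/Q)² = Σ (nᵢ · δxᵢ/xᵢ)².
  (1·δy/y)² = (1×0.0329)² = 0.00108;  (3·δz/z)² = (3×0.0275)² = 0.00682
δQ/Q = √(0.00790) = 0.0889
Q = 43500, so δQ = 0.0889 × 43500 = 3860.

43500 ± 3860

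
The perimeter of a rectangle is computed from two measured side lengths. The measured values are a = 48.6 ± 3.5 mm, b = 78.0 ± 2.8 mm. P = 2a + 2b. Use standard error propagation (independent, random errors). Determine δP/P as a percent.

3.54%

Sums and differences: (δP)² = Σ (cᵢ δxᵢ)².
  (2·δa)² = 49.0;  (2·δb)² = 31.4
δP = √(80.4) = 8.96 mm
P = 253 mm, so δP/P = 8.96/253 = 0.0354.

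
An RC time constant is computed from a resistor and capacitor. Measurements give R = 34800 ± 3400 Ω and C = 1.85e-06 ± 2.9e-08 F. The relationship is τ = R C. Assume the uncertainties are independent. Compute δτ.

For a monomial τ ∝ R, C, fractional errors add in quadrature:
  (1·δR/R)² = (1×0.0977)² = 0.00955;  (1·δC/C)² = (1×0.0157)² = 0.000246
δτ/τ = √(0.00979) = 0.0990
τ = 0.0644 s, so δτ = 0.0990 × 0.0644 = 0.00637 s.

0.00637 s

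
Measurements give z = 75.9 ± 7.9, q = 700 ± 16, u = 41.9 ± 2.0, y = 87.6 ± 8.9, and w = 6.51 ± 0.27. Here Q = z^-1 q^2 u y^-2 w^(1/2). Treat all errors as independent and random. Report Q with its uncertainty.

Since Q is a product/quotient, work with relative uncertainties:
  (-1·δz/z)² = (-1×0.104)² = 0.0108;  (2·δq/q)² = (2×0.0229)² = 0.00209;  (1·δu/u)² = (1×0.0477)² = 0.00228;  (-2·δy/y)² = (-2×0.102)² = 0.0413;  (½·δw/w)² = (0.5×0.0415)² = 0.000430
δQ/Q = √(0.0569) = 0.239
Q = 89.9, so δQ = 0.239 × 89.9 = 21.5.

89.9 ± 21.5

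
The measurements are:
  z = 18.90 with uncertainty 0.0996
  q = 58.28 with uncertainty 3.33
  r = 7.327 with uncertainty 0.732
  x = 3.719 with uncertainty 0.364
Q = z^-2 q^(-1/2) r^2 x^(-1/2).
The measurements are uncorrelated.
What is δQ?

Q is a product of powers, so relative uncertainties combine in quadrature:
  (-2·δz/z)² = (-2×0.00527)² = 0.000111;  (−½·δq/q)² = (-0.5×0.0571)² = 0.000816;  (2·δr/r)² = (2×0.0999)² = 0.0399;  (−½·δx/x)² = (-0.5×0.0979)² = 0.00239
δQ/Q = √(0.0432) = 0.208
Q = 0.01021, so δQ = 0.208 × 0.01021 = 0.00212.

0.00212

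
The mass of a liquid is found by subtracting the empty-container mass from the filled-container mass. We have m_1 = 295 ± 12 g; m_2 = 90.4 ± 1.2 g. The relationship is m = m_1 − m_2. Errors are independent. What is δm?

Absolute uncertainties add in quadrature for a linear combination:
  (δm_1)² = 144;  (δm_2)² = 1.44
δm = √(145) = 12.1 g

12.1 g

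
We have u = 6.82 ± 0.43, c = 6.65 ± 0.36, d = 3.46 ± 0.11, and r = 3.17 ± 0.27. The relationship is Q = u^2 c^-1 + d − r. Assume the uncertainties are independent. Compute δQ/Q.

Let p = u^2·c^-1 = 6.99. δp/p = √((2·δu/u)² + (-1·δc/c)²) = √(0.0159 + 0.00293) = 0.137, so δp = 0.960.
Q = p + d − r: δQ = √(δp² + δd² + δr²) = √(0.921 + 0.0121 + 0.0729) = 1.00
Q = 7.28, so δQ/Q = 1.00/7.28 = 0.138.

0.138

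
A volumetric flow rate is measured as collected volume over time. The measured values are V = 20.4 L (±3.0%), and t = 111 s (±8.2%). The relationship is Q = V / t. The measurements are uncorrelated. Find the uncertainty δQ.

For a monomial Q ∝ V, t^-1, fractional errors add in quadrature:
  (1·δV/V)² = (1×0.0300)² = 0.000900;  (-1·δt/t)² = (-1×0.0820)² = 0.00672
δQ/Q = √(0.00762) = 0.0873
Q = 0.184 L/s, so δQ = 0.0873 × 0.184 = 0.0160 L/s.

0.0160 L/s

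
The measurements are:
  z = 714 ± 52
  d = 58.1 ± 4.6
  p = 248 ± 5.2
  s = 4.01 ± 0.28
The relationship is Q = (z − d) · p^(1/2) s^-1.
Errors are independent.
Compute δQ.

274

Let u = z − d = 656. δu = √(δz² + δd²) = √(2700 + 21.2) = 52.2, so δu/u = 0.0796.
Q is then a monomial in u, p, s:
δQ/Q = √((δu/u)² + (½·δp/p)² + (-1·δs/s)²) = √(0.00633 + 0.000110 + 0.00488) = 0.106
Q = 2580, so δQ = 0.106 × 2580 = 274.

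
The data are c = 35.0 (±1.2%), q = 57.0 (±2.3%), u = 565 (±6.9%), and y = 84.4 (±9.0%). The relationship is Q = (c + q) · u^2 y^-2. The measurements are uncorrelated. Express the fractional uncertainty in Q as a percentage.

Let w = c + q = 92.0. δw = √(δc² + δq²) = √(0.176 + 1.72) = 1.38, so δw/w = 0.0150.
Q is then a monomial in w, u, y:
δQ/Q = √((δw/w)² + (2·δu/u)² + (-2·δy/y)²) = √(0.000224 + 0.0190 + 0.0324) = 0.227

22.7%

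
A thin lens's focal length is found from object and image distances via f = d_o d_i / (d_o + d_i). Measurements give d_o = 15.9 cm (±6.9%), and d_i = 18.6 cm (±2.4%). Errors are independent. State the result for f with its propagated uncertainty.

∂f/∂d_o = (d_i/(d_o+d_i))² = 0.291;  ∂f/∂d_i = (d_o/(d_o+d_i))² = 0.212
δf = √((∂f/∂d_o · δd_o)² + (∂f/∂d_i · δd_i)²) = √(0.102 + 0.00899) = 0.333 cm
f = 8.57 cm.

8.57 ± 0.333 cm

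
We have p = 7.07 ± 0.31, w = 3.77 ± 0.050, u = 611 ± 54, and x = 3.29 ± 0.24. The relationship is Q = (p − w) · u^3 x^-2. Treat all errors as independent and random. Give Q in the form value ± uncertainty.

(6.95 ± 2.21) × 10^7

Let h = p − w = 3.30. δh = √(δp² + δw²) = √(0.0961 + 0.00250) = 0.314, so δh/h = 0.0952.
Q is then a monomial in h, u, x:
δQ/Q = √((δh/h)² + (3·δu/u)² + (-2·δx/x)²) = √(0.00905 + 0.0703 + 0.0213) = 0.317
Q = 6.95e+07, so δQ = 0.317 × 6.95e+07 = 2.21e+07.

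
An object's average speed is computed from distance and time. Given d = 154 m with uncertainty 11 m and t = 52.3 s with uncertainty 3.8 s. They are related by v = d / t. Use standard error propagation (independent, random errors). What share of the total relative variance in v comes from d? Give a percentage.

(δv/v)² = (1·δd/d)² + (-1·δt/t)²
  d term: (1×0.0714)² = 0.00510
  t term: (-1×0.0727)² = 0.00528
Total = 0.0104. Share from d = 0.00510/0.0104 = 0.491.

49.1%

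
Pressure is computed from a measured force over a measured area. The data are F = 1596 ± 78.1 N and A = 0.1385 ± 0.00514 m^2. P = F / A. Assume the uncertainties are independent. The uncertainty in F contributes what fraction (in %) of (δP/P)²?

63.5%

(δP/P)² = (1·δF/F)² + (-1·δA/A)²
  F term: (1×0.0489)² = 0.00239
  A term: (-1×0.0371)² = 0.00138
Total = 0.00377. Share from F = 0.00239/0.00377 = 0.635.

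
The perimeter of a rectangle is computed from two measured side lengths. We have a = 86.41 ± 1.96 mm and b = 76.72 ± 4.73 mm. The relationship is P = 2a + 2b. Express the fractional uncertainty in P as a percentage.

P is a linear combination, so absolute uncertainties add in quadrature:
  (2·δa)² = 15.4;  (2·δb)² = 89.5
δP = √(105) = 10.2 mm
P = 326.3 mm, so δP/P = 10.2/326.3 = 0.0314.

3.14%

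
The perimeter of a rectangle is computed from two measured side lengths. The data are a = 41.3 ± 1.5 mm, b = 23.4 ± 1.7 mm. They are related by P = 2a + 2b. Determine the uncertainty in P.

Each term contributes (cᵢ δxᵢ)² to (δP)²:
  (2·δa)² = 9.00;  (2·δb)² = 11.6
δP = √(20.6) = 4.53 mm

4.53 mm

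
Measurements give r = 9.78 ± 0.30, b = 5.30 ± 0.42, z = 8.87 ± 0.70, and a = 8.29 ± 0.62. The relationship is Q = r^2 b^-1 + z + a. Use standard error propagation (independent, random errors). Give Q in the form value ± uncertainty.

35.2 ± 2.04

Let p = r^2·b^-1 = 18.0. δp/p = √((2·δr/r)² + (-1·δb/b)²) = √(0.00376 + 0.00628) = 0.100, so δp = 1.81.
Q = p + z + a: δQ = √(δp² + δz² + δa²) = √(3.27 + 0.490 + 0.384) = 2.04
Q = 35.2.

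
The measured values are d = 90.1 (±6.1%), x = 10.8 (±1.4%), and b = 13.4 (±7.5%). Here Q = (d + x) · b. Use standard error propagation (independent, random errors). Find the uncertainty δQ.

125

Let u = d + x = 101. δu = √(δd² + δx²) = √(30.2 + 0.0229) = 5.50, so δu/u = 0.0545.
Q is then a monomial in u, b:
δQ/Q = √((δu/u)² + (1·δb/b)²) = √(0.00297 + 0.00562) = 0.0927
Q = 1350, so δQ = 0.0927 × 1350 = 125.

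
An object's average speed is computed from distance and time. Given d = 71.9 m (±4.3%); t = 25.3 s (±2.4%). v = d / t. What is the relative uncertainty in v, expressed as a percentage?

4.92%

For a monomial v ∝ d, t^-1, fractional errors add in quadrature:
  (1·δd/d)² = (1×0.0430)² = 0.00185;  (-1·δt/t)² = (-1×0.0240)² = 0.000576
δv/v = √(0.00242) = 0.0492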